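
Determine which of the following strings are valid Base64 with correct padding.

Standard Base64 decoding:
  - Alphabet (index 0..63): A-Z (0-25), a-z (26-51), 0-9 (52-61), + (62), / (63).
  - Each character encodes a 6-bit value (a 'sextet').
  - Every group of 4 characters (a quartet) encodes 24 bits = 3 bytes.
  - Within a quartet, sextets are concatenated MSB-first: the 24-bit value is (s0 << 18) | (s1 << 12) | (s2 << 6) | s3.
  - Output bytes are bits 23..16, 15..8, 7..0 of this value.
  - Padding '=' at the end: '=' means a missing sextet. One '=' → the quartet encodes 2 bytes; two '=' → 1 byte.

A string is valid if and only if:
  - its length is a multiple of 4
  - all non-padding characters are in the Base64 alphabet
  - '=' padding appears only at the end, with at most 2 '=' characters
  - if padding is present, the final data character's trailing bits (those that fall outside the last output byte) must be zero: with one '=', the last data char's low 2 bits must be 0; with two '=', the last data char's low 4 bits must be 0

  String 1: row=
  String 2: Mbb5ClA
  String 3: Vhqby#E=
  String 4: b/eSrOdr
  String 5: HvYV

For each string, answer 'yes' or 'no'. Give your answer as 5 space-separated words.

String 1: 'row=' → valid
String 2: 'Mbb5ClA' → invalid (len=7 not mult of 4)
String 3: 'Vhqby#E=' → invalid (bad char(s): ['#'])
String 4: 'b/eSrOdr' → valid
String 5: 'HvYV' → valid

Answer: yes no no yes yes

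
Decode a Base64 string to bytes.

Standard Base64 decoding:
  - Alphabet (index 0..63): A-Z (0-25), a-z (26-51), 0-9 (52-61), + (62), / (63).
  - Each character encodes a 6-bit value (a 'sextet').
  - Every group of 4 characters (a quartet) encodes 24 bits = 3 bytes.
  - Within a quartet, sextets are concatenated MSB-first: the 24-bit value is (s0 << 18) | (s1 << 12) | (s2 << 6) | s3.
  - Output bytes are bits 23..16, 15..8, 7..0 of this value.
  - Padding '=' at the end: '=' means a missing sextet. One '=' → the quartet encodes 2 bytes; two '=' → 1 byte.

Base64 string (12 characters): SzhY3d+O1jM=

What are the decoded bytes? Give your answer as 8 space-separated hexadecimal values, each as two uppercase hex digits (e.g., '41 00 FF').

Answer: 4B 38 58 DD DF 8E D6 33

Derivation:
After char 0 ('S'=18): chars_in_quartet=1 acc=0x12 bytes_emitted=0
After char 1 ('z'=51): chars_in_quartet=2 acc=0x4B3 bytes_emitted=0
After char 2 ('h'=33): chars_in_quartet=3 acc=0x12CE1 bytes_emitted=0
After char 3 ('Y'=24): chars_in_quartet=4 acc=0x4B3858 -> emit 4B 38 58, reset; bytes_emitted=3
After char 4 ('3'=55): chars_in_quartet=1 acc=0x37 bytes_emitted=3
After char 5 ('d'=29): chars_in_quartet=2 acc=0xDDD bytes_emitted=3
After char 6 ('+'=62): chars_in_quartet=3 acc=0x3777E bytes_emitted=3
After char 7 ('O'=14): chars_in_quartet=4 acc=0xDDDF8E -> emit DD DF 8E, reset; bytes_emitted=6
After char 8 ('1'=53): chars_in_quartet=1 acc=0x35 bytes_emitted=6
After char 9 ('j'=35): chars_in_quartet=2 acc=0xD63 bytes_emitted=6
After char 10 ('M'=12): chars_in_quartet=3 acc=0x358CC bytes_emitted=6
Padding '=': partial quartet acc=0x358CC -> emit D6 33; bytes_emitted=8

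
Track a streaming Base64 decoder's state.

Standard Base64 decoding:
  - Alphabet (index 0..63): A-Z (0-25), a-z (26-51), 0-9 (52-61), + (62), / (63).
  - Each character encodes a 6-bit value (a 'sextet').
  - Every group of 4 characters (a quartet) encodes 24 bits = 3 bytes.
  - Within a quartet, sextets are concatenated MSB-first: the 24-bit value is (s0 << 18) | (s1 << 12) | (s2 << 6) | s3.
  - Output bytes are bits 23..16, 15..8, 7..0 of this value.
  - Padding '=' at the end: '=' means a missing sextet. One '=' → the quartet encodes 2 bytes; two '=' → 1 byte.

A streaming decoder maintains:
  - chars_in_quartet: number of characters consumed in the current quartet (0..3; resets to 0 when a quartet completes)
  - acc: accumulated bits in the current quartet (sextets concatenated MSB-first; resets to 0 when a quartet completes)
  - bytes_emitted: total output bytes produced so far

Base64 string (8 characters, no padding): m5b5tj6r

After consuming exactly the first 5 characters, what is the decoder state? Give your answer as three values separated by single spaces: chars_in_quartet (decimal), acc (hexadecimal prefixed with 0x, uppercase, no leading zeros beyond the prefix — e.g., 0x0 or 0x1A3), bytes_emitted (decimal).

Answer: 1 0x2D 3

Derivation:
After char 0 ('m'=38): chars_in_quartet=1 acc=0x26 bytes_emitted=0
After char 1 ('5'=57): chars_in_quartet=2 acc=0x9B9 bytes_emitted=0
After char 2 ('b'=27): chars_in_quartet=3 acc=0x26E5B bytes_emitted=0
After char 3 ('5'=57): chars_in_quartet=4 acc=0x9B96F9 -> emit 9B 96 F9, reset; bytes_emitted=3
After char 4 ('t'=45): chars_in_quartet=1 acc=0x2D bytes_emitted=3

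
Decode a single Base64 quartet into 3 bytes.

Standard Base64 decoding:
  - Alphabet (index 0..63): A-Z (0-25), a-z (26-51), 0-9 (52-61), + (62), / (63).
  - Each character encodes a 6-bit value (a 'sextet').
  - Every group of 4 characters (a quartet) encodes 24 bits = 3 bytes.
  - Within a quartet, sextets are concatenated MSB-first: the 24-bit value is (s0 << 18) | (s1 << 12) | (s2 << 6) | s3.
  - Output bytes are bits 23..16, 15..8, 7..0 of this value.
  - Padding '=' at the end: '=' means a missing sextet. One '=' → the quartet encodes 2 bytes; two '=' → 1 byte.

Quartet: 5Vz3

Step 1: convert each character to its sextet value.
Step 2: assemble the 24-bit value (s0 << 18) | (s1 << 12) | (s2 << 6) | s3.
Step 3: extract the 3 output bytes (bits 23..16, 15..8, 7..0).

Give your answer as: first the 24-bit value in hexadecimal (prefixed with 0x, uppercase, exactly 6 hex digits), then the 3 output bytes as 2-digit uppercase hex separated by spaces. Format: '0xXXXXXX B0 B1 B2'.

Answer: 0xE55CF7 E5 5C F7

Derivation:
Sextets: 5=57, V=21, z=51, 3=55
24-bit: (57<<18) | (21<<12) | (51<<6) | 55
      = 0xE40000 | 0x015000 | 0x000CC0 | 0x000037
      = 0xE55CF7
Bytes: (v>>16)&0xFF=E5, (v>>8)&0xFF=5C, v&0xFF=F7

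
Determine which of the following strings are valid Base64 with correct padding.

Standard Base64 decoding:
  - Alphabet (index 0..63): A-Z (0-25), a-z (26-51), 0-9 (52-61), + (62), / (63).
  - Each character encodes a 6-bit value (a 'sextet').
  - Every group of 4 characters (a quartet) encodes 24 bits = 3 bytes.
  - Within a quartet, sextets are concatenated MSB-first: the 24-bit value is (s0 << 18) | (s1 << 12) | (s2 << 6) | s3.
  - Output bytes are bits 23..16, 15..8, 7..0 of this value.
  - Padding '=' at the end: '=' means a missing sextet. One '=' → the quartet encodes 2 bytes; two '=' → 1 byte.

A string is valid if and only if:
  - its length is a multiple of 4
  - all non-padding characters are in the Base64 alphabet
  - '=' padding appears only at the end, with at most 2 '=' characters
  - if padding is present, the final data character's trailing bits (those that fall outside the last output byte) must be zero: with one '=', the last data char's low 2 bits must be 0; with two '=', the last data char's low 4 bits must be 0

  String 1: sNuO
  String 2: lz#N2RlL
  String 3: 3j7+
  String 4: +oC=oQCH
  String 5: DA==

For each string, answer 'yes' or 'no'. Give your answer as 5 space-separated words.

String 1: 'sNuO' → valid
String 2: 'lz#N2RlL' → invalid (bad char(s): ['#'])
String 3: '3j7+' → valid
String 4: '+oC=oQCH' → invalid (bad char(s): ['=']; '=' in middle)
String 5: 'DA==' → valid

Answer: yes no yes no yes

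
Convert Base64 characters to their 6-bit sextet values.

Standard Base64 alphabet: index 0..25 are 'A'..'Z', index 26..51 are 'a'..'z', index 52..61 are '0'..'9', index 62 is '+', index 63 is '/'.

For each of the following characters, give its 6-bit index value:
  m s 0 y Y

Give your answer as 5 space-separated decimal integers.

'm': a..z range, 26 + ord('m') − ord('a') = 38
's': a..z range, 26 + ord('s') − ord('a') = 44
'0': 0..9 range, 52 + ord('0') − ord('0') = 52
'y': a..z range, 26 + ord('y') − ord('a') = 50
'Y': A..Z range, ord('Y') − ord('A') = 24

Answer: 38 44 52 50 24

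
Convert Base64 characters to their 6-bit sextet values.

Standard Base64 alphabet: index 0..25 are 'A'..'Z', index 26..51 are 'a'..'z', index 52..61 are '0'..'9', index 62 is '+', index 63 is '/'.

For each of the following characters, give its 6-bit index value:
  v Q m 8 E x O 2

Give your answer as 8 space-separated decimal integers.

Answer: 47 16 38 60 4 49 14 54

Derivation:
'v': a..z range, 26 + ord('v') − ord('a') = 47
'Q': A..Z range, ord('Q') − ord('A') = 16
'm': a..z range, 26 + ord('m') − ord('a') = 38
'8': 0..9 range, 52 + ord('8') − ord('0') = 60
'E': A..Z range, ord('E') − ord('A') = 4
'x': a..z range, 26 + ord('x') − ord('a') = 49
'O': A..Z range, ord('O') − ord('A') = 14
'2': 0..9 range, 52 + ord('2') − ord('0') = 54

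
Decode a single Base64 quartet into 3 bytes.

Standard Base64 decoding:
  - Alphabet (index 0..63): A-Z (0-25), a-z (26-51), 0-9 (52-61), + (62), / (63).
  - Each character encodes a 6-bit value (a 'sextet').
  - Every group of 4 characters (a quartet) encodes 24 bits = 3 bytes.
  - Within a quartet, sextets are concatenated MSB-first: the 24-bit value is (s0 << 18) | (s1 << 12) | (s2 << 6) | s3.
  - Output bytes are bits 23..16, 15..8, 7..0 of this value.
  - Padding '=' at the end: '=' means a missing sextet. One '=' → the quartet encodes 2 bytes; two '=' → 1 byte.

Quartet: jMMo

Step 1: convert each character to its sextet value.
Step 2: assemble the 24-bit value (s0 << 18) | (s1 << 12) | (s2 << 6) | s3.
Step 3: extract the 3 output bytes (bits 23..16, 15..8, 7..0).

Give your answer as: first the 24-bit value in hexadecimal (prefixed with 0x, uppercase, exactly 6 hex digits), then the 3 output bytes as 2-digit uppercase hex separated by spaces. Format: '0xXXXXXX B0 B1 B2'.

Answer: 0x8CC328 8C C3 28

Derivation:
Sextets: j=35, M=12, M=12, o=40
24-bit: (35<<18) | (12<<12) | (12<<6) | 40
      = 0x8C0000 | 0x00C000 | 0x000300 | 0x000028
      = 0x8CC328
Bytes: (v>>16)&0xFF=8C, (v>>8)&0xFF=C3, v&0xFF=28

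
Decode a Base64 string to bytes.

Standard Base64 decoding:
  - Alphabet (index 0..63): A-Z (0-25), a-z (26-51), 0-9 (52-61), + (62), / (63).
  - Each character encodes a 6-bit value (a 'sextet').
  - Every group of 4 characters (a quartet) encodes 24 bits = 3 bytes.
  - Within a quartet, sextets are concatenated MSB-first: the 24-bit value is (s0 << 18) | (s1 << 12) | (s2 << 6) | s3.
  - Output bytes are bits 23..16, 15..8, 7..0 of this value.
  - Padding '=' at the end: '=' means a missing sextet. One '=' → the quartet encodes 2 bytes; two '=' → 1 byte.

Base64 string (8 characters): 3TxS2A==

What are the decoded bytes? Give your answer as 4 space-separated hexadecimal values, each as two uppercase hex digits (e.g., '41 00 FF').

Answer: DD 3C 52 D8

Derivation:
After char 0 ('3'=55): chars_in_quartet=1 acc=0x37 bytes_emitted=0
After char 1 ('T'=19): chars_in_quartet=2 acc=0xDD3 bytes_emitted=0
After char 2 ('x'=49): chars_in_quartet=3 acc=0x374F1 bytes_emitted=0
After char 3 ('S'=18): chars_in_quartet=4 acc=0xDD3C52 -> emit DD 3C 52, reset; bytes_emitted=3
After char 4 ('2'=54): chars_in_quartet=1 acc=0x36 bytes_emitted=3
After char 5 ('A'=0): chars_in_quartet=2 acc=0xD80 bytes_emitted=3
Padding '==': partial quartet acc=0xD80 -> emit D8; bytes_emitted=4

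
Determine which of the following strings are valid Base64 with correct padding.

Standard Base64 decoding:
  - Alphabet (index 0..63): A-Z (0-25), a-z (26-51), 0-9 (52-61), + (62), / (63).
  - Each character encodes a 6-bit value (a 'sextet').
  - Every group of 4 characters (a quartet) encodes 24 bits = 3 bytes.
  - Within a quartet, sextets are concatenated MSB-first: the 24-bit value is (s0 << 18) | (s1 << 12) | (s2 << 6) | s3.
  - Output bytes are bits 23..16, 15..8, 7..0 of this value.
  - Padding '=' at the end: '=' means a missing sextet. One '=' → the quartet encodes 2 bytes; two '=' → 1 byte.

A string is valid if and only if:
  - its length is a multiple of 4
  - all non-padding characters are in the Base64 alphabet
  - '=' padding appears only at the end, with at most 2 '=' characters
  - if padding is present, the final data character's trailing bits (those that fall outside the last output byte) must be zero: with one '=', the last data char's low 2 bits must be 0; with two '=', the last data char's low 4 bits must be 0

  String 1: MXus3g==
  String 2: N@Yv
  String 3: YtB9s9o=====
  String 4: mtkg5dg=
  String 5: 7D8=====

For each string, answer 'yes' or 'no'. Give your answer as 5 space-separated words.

String 1: 'MXus3g==' → valid
String 2: 'N@Yv' → invalid (bad char(s): ['@'])
String 3: 'YtB9s9o=====' → invalid (5 pad chars (max 2))
String 4: 'mtkg5dg=' → valid
String 5: '7D8=====' → invalid (5 pad chars (max 2))

Answer: yes no no yes no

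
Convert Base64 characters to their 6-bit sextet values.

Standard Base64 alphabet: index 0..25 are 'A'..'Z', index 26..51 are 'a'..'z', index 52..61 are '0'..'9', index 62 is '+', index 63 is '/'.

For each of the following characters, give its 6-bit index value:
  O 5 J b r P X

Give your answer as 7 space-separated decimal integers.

Answer: 14 57 9 27 43 15 23

Derivation:
'O': A..Z range, ord('O') − ord('A') = 14
'5': 0..9 range, 52 + ord('5') − ord('0') = 57
'J': A..Z range, ord('J') − ord('A') = 9
'b': a..z range, 26 + ord('b') − ord('a') = 27
'r': a..z range, 26 + ord('r') − ord('a') = 43
'P': A..Z range, ord('P') − ord('A') = 15
'X': A..Z range, ord('X') − ord('A') = 23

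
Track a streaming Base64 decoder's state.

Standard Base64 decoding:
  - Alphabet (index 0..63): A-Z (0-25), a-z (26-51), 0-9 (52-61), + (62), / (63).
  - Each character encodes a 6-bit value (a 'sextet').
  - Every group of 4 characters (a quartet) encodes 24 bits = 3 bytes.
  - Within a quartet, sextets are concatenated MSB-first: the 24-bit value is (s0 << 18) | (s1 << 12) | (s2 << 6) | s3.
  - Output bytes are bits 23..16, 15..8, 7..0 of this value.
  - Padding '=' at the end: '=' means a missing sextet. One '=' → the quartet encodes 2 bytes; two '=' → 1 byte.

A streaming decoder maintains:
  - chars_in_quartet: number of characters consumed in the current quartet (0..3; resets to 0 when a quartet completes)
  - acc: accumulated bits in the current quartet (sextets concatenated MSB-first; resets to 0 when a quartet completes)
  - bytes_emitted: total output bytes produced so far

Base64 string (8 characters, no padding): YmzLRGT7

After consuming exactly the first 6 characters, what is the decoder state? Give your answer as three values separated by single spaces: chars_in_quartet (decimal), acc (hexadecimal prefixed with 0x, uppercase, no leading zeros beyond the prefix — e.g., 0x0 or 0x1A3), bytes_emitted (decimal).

After char 0 ('Y'=24): chars_in_quartet=1 acc=0x18 bytes_emitted=0
After char 1 ('m'=38): chars_in_quartet=2 acc=0x626 bytes_emitted=0
After char 2 ('z'=51): chars_in_quartet=3 acc=0x189B3 bytes_emitted=0
After char 3 ('L'=11): chars_in_quartet=4 acc=0x626CCB -> emit 62 6C CB, reset; bytes_emitted=3
After char 4 ('R'=17): chars_in_quartet=1 acc=0x11 bytes_emitted=3
After char 5 ('G'=6): chars_in_quartet=2 acc=0x446 bytes_emitted=3

Answer: 2 0x446 3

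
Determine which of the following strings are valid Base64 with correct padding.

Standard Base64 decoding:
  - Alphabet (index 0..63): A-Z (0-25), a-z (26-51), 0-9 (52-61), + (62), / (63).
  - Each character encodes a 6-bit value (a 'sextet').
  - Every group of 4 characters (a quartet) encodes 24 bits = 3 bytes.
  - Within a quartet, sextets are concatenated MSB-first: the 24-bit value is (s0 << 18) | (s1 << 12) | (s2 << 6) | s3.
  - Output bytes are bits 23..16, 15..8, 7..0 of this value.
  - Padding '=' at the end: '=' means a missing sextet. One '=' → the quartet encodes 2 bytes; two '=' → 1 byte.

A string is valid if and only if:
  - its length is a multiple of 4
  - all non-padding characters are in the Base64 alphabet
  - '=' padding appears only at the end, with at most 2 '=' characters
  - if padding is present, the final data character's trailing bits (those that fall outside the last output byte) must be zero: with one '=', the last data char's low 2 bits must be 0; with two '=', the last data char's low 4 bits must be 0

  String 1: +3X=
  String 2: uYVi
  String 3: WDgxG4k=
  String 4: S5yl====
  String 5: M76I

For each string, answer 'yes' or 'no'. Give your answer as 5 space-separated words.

String 1: '+3X=' → invalid (bad trailing bits)
String 2: 'uYVi' → valid
String 3: 'WDgxG4k=' → valid
String 4: 'S5yl====' → invalid (4 pad chars (max 2))
String 5: 'M76I' → valid

Answer: no yes yes no yes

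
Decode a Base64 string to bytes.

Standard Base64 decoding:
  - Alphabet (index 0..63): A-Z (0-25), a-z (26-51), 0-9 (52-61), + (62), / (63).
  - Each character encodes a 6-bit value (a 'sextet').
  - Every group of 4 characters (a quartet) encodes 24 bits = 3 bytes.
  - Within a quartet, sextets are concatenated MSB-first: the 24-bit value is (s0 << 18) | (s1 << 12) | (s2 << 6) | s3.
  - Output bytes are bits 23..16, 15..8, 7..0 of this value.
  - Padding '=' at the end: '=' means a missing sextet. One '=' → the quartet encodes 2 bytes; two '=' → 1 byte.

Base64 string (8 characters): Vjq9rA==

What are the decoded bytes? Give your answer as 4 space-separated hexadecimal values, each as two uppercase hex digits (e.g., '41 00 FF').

Answer: 56 3A BD AC

Derivation:
After char 0 ('V'=21): chars_in_quartet=1 acc=0x15 bytes_emitted=0
After char 1 ('j'=35): chars_in_quartet=2 acc=0x563 bytes_emitted=0
After char 2 ('q'=42): chars_in_quartet=3 acc=0x158EA bytes_emitted=0
After char 3 ('9'=61): chars_in_quartet=4 acc=0x563ABD -> emit 56 3A BD, reset; bytes_emitted=3
After char 4 ('r'=43): chars_in_quartet=1 acc=0x2B bytes_emitted=3
After char 5 ('A'=0): chars_in_quartet=2 acc=0xAC0 bytes_emitted=3
Padding '==': partial quartet acc=0xAC0 -> emit AC; bytes_emitted=4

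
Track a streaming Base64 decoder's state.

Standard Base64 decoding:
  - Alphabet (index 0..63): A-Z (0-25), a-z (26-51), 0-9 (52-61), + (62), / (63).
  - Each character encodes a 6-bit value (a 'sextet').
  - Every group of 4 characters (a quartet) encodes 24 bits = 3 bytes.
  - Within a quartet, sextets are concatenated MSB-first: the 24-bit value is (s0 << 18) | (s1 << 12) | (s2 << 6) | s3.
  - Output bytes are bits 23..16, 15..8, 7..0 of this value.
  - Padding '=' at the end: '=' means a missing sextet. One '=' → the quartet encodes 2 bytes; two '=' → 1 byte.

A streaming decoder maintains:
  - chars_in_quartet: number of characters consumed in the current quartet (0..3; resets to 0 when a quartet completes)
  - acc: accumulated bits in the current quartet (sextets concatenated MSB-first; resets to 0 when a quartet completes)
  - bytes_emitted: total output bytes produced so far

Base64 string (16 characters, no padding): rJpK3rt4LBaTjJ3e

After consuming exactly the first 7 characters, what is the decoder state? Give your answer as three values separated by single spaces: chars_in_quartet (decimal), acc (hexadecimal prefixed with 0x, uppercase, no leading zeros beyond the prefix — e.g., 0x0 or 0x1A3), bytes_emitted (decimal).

After char 0 ('r'=43): chars_in_quartet=1 acc=0x2B bytes_emitted=0
After char 1 ('J'=9): chars_in_quartet=2 acc=0xAC9 bytes_emitted=0
After char 2 ('p'=41): chars_in_quartet=3 acc=0x2B269 bytes_emitted=0
After char 3 ('K'=10): chars_in_quartet=4 acc=0xAC9A4A -> emit AC 9A 4A, reset; bytes_emitted=3
After char 4 ('3'=55): chars_in_quartet=1 acc=0x37 bytes_emitted=3
After char 5 ('r'=43): chars_in_quartet=2 acc=0xDEB bytes_emitted=3
After char 6 ('t'=45): chars_in_quartet=3 acc=0x37AED bytes_emitted=3

Answer: 3 0x37AED 3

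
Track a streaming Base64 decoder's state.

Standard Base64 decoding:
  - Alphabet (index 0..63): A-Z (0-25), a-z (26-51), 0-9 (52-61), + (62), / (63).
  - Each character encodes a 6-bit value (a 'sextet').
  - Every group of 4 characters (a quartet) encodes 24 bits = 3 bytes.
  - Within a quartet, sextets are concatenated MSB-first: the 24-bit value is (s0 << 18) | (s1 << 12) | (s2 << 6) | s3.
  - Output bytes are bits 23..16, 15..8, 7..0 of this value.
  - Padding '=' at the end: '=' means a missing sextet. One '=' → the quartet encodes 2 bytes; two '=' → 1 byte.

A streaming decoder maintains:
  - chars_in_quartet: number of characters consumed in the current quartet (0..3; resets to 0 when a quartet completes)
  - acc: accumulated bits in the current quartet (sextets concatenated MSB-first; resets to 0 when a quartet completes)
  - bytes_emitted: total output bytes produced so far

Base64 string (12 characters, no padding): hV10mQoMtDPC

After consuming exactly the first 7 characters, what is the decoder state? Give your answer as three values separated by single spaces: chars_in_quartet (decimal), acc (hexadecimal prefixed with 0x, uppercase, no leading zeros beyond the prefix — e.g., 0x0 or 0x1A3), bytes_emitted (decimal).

Answer: 3 0x26428 3

Derivation:
After char 0 ('h'=33): chars_in_quartet=1 acc=0x21 bytes_emitted=0
After char 1 ('V'=21): chars_in_quartet=2 acc=0x855 bytes_emitted=0
After char 2 ('1'=53): chars_in_quartet=3 acc=0x21575 bytes_emitted=0
After char 3 ('0'=52): chars_in_quartet=4 acc=0x855D74 -> emit 85 5D 74, reset; bytes_emitted=3
After char 4 ('m'=38): chars_in_quartet=1 acc=0x26 bytes_emitted=3
After char 5 ('Q'=16): chars_in_quartet=2 acc=0x990 bytes_emitted=3
After char 6 ('o'=40): chars_in_quartet=3 acc=0x26428 bytes_emitted=3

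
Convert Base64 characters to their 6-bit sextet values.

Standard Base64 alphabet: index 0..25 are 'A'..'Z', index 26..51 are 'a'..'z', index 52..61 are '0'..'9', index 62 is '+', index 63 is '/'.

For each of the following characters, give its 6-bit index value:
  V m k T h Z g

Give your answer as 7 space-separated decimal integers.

Answer: 21 38 36 19 33 25 32

Derivation:
'V': A..Z range, ord('V') − ord('A') = 21
'm': a..z range, 26 + ord('m') − ord('a') = 38
'k': a..z range, 26 + ord('k') − ord('a') = 36
'T': A..Z range, ord('T') − ord('A') = 19
'h': a..z range, 26 + ord('h') − ord('a') = 33
'Z': A..Z range, ord('Z') − ord('A') = 25
'g': a..z range, 26 + ord('g') − ord('a') = 32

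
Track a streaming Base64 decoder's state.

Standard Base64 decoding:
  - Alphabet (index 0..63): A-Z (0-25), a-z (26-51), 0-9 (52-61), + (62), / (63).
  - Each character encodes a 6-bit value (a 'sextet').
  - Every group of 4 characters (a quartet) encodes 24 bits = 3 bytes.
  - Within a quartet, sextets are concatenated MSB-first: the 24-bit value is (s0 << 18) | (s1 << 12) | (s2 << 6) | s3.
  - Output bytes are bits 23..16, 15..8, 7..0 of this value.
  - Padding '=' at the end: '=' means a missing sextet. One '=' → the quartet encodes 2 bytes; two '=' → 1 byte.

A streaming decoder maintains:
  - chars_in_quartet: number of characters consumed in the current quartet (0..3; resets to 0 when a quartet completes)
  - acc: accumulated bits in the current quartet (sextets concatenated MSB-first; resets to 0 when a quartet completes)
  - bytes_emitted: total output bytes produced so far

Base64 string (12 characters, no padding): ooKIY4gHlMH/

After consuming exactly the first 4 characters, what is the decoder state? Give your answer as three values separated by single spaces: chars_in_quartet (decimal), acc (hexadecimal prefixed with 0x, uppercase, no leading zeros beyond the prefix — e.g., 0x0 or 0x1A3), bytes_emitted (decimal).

Answer: 0 0x0 3

Derivation:
After char 0 ('o'=40): chars_in_quartet=1 acc=0x28 bytes_emitted=0
After char 1 ('o'=40): chars_in_quartet=2 acc=0xA28 bytes_emitted=0
After char 2 ('K'=10): chars_in_quartet=3 acc=0x28A0A bytes_emitted=0
After char 3 ('I'=8): chars_in_quartet=4 acc=0xA28288 -> emit A2 82 88, reset; bytes_emitted=3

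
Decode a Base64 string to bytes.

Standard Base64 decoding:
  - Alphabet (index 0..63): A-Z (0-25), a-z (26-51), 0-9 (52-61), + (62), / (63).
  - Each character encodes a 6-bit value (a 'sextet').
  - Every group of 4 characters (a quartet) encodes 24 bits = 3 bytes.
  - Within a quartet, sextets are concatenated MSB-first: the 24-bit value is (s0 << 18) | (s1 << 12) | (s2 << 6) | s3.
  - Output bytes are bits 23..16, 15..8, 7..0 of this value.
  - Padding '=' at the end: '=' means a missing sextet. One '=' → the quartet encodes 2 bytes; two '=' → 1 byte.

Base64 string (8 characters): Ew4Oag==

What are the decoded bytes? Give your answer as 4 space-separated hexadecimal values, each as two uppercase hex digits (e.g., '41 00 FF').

Answer: 13 0E 0E 6A

Derivation:
After char 0 ('E'=4): chars_in_quartet=1 acc=0x4 bytes_emitted=0
After char 1 ('w'=48): chars_in_quartet=2 acc=0x130 bytes_emitted=0
After char 2 ('4'=56): chars_in_quartet=3 acc=0x4C38 bytes_emitted=0
After char 3 ('O'=14): chars_in_quartet=4 acc=0x130E0E -> emit 13 0E 0E, reset; bytes_emitted=3
After char 4 ('a'=26): chars_in_quartet=1 acc=0x1A bytes_emitted=3
After char 5 ('g'=32): chars_in_quartet=2 acc=0x6A0 bytes_emitted=3
Padding '==': partial quartet acc=0x6A0 -> emit 6A; bytes_emitted=4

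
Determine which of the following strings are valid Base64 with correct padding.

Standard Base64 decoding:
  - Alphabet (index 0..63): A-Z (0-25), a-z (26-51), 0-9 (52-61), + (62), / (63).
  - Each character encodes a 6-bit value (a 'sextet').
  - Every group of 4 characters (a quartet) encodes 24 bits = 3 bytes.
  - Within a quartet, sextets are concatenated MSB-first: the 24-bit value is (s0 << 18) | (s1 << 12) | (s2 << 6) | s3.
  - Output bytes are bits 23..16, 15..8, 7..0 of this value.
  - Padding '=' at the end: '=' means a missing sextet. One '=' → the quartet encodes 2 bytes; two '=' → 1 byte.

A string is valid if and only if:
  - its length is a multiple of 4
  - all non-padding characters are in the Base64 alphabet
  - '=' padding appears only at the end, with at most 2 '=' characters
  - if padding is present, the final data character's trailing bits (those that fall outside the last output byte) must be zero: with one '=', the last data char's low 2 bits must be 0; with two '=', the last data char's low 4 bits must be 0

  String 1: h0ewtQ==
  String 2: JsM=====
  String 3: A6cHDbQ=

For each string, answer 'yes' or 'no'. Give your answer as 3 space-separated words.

String 1: 'h0ewtQ==' → valid
String 2: 'JsM=====' → invalid (5 pad chars (max 2))
String 3: 'A6cHDbQ=' → valid

Answer: yes no yes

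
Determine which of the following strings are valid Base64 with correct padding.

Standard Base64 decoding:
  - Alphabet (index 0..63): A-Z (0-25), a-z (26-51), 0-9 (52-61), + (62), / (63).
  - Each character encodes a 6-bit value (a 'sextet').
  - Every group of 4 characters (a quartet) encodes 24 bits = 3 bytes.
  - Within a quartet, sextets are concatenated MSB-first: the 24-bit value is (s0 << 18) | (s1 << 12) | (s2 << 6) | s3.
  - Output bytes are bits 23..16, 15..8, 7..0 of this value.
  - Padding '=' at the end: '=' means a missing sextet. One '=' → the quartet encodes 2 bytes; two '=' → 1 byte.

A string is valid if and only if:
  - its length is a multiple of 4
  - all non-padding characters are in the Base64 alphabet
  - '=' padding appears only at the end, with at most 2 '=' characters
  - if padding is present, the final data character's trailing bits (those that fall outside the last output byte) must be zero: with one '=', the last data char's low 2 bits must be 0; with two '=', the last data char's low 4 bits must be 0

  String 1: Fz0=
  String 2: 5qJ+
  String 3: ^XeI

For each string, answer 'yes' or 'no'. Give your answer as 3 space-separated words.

String 1: 'Fz0=' → valid
String 2: '5qJ+' → valid
String 3: '^XeI' → invalid (bad char(s): ['^'])

Answer: yes yes no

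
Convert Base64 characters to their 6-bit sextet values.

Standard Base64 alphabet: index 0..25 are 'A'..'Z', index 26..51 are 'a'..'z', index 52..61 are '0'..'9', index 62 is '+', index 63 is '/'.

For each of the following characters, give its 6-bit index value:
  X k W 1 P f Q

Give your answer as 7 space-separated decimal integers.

'X': A..Z range, ord('X') − ord('A') = 23
'k': a..z range, 26 + ord('k') − ord('a') = 36
'W': A..Z range, ord('W') − ord('A') = 22
'1': 0..9 range, 52 + ord('1') − ord('0') = 53
'P': A..Z range, ord('P') − ord('A') = 15
'f': a..z range, 26 + ord('f') − ord('a') = 31
'Q': A..Z range, ord('Q') − ord('A') = 16

Answer: 23 36 22 53 15 31 16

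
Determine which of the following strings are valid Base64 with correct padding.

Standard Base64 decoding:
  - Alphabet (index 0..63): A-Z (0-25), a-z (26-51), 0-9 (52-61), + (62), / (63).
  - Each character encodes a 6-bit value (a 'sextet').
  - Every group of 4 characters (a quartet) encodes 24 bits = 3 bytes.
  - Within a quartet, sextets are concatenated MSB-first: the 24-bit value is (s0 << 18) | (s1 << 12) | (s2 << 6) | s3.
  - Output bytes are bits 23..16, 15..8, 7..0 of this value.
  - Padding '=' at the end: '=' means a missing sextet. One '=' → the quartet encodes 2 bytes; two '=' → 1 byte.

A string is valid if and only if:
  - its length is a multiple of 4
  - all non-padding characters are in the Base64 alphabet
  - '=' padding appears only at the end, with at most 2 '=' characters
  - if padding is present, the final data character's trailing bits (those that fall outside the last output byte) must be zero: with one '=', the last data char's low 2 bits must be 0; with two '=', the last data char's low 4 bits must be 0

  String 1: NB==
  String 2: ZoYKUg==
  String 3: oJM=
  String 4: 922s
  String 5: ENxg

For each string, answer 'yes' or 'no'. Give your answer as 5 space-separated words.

String 1: 'NB==' → invalid (bad trailing bits)
String 2: 'ZoYKUg==' → valid
String 3: 'oJM=' → valid
String 4: '922s' → valid
String 5: 'ENxg' → valid

Answer: no yes yes yes yes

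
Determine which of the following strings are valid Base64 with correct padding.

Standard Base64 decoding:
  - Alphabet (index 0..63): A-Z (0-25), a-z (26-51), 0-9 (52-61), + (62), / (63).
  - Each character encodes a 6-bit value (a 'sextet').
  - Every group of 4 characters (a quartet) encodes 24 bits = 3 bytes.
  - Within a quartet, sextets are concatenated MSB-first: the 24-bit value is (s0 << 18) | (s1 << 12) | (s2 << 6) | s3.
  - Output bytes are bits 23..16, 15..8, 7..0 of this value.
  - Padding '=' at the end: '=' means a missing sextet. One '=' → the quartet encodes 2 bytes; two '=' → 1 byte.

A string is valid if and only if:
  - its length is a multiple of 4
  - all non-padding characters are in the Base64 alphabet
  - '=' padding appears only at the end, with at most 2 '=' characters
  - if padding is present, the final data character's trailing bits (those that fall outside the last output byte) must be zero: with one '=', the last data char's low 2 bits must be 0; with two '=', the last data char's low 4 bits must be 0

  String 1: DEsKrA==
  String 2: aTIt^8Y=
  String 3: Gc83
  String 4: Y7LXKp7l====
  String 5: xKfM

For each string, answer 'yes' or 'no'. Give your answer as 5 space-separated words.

Answer: yes no yes no yes

Derivation:
String 1: 'DEsKrA==' → valid
String 2: 'aTIt^8Y=' → invalid (bad char(s): ['^'])
String 3: 'Gc83' → valid
String 4: 'Y7LXKp7l====' → invalid (4 pad chars (max 2))
String 5: 'xKfM' → valid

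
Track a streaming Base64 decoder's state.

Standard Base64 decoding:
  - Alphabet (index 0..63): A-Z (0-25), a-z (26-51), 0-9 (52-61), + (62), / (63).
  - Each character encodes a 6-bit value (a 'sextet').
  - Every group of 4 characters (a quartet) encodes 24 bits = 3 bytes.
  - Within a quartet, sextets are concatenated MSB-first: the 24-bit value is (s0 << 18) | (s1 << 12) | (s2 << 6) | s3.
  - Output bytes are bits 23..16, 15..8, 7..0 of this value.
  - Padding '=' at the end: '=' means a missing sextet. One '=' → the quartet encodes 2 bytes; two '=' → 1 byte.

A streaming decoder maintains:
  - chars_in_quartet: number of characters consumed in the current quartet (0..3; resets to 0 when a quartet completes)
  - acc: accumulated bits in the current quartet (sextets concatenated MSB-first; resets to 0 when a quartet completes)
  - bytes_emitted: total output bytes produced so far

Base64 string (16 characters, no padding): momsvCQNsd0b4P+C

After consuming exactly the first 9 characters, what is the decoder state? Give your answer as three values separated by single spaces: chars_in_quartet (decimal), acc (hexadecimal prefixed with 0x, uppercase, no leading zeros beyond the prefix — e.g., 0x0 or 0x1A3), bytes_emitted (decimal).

After char 0 ('m'=38): chars_in_quartet=1 acc=0x26 bytes_emitted=0
After char 1 ('o'=40): chars_in_quartet=2 acc=0x9A8 bytes_emitted=0
After char 2 ('m'=38): chars_in_quartet=3 acc=0x26A26 bytes_emitted=0
After char 3 ('s'=44): chars_in_quartet=4 acc=0x9A89AC -> emit 9A 89 AC, reset; bytes_emitted=3
After char 4 ('v'=47): chars_in_quartet=1 acc=0x2F bytes_emitted=3
After char 5 ('C'=2): chars_in_quartet=2 acc=0xBC2 bytes_emitted=3
After char 6 ('Q'=16): chars_in_quartet=3 acc=0x2F090 bytes_emitted=3
After char 7 ('N'=13): chars_in_quartet=4 acc=0xBC240D -> emit BC 24 0D, reset; bytes_emitted=6
After char 8 ('s'=44): chars_in_quartet=1 acc=0x2C bytes_emitted=6

Answer: 1 0x2C 6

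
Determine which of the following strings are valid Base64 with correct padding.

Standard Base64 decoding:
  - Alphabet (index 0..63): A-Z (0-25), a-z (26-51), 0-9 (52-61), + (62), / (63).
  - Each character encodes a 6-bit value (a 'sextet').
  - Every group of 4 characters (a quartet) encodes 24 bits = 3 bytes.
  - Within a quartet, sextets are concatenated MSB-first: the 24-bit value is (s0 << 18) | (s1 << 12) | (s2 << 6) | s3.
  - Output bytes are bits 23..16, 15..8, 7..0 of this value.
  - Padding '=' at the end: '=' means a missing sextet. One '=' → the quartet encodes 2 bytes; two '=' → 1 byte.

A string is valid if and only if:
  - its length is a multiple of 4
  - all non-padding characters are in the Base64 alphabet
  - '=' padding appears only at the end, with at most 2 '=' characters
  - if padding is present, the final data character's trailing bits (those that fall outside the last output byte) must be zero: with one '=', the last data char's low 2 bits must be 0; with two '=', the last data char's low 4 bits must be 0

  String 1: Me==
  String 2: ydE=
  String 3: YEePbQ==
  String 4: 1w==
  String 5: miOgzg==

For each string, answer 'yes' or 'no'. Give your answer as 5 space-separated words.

Answer: no yes yes yes yes

Derivation:
String 1: 'Me==' → invalid (bad trailing bits)
String 2: 'ydE=' → valid
String 3: 'YEePbQ==' → valid
String 4: '1w==' → valid
String 5: 'miOgzg==' → valid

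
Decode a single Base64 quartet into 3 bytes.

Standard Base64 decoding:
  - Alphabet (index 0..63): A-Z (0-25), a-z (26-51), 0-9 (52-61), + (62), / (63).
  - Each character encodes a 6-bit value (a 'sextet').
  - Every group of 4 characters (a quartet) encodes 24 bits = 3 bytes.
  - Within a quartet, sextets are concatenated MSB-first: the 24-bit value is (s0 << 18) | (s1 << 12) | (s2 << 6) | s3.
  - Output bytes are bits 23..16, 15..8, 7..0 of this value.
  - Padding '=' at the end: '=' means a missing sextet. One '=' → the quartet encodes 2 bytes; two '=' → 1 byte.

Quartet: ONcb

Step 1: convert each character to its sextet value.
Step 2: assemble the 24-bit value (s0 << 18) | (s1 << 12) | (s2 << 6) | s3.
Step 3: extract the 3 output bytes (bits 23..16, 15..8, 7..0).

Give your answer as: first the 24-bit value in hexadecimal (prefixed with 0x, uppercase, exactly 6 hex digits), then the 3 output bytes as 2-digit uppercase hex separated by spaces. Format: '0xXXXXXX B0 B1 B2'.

Answer: 0x38D71B 38 D7 1B

Derivation:
Sextets: O=14, N=13, c=28, b=27
24-bit: (14<<18) | (13<<12) | (28<<6) | 27
      = 0x380000 | 0x00D000 | 0x000700 | 0x00001B
      = 0x38D71B
Bytes: (v>>16)&0xFF=38, (v>>8)&0xFF=D7, v&0xFF=1B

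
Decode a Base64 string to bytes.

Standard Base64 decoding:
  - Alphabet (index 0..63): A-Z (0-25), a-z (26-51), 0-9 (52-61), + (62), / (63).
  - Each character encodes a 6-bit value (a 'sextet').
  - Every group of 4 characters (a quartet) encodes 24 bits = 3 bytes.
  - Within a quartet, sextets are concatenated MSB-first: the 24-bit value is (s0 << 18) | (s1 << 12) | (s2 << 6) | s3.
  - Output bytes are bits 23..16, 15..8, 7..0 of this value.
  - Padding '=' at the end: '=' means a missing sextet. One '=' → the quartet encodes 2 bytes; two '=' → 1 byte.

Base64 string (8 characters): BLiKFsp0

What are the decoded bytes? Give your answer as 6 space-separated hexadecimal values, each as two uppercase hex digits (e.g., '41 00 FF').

After char 0 ('B'=1): chars_in_quartet=1 acc=0x1 bytes_emitted=0
After char 1 ('L'=11): chars_in_quartet=2 acc=0x4B bytes_emitted=0
After char 2 ('i'=34): chars_in_quartet=3 acc=0x12E2 bytes_emitted=0
After char 3 ('K'=10): chars_in_quartet=4 acc=0x4B88A -> emit 04 B8 8A, reset; bytes_emitted=3
After char 4 ('F'=5): chars_in_quartet=1 acc=0x5 bytes_emitted=3
After char 5 ('s'=44): chars_in_quartet=2 acc=0x16C bytes_emitted=3
After char 6 ('p'=41): chars_in_quartet=3 acc=0x5B29 bytes_emitted=3
After char 7 ('0'=52): chars_in_quartet=4 acc=0x16CA74 -> emit 16 CA 74, reset; bytes_emitted=6

Answer: 04 B8 8A 16 CA 74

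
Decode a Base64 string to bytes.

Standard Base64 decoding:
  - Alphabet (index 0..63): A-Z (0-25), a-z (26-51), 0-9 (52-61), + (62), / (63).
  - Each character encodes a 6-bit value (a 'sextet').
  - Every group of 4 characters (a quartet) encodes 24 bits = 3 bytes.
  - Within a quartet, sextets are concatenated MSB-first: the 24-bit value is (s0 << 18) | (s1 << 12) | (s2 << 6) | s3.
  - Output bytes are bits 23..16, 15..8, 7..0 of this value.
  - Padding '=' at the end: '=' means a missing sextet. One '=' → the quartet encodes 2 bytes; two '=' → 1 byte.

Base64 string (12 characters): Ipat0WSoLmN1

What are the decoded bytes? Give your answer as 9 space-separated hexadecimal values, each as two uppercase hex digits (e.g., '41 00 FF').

Answer: 22 96 AD D1 64 A8 2E 63 75

Derivation:
After char 0 ('I'=8): chars_in_quartet=1 acc=0x8 bytes_emitted=0
After char 1 ('p'=41): chars_in_quartet=2 acc=0x229 bytes_emitted=0
After char 2 ('a'=26): chars_in_quartet=3 acc=0x8A5A bytes_emitted=0
After char 3 ('t'=45): chars_in_quartet=4 acc=0x2296AD -> emit 22 96 AD, reset; bytes_emitted=3
After char 4 ('0'=52): chars_in_quartet=1 acc=0x34 bytes_emitted=3
After char 5 ('W'=22): chars_in_quartet=2 acc=0xD16 bytes_emitted=3
After char 6 ('S'=18): chars_in_quartet=3 acc=0x34592 bytes_emitted=3
After char 7 ('o'=40): chars_in_quartet=4 acc=0xD164A8 -> emit D1 64 A8, reset; bytes_emitted=6
After char 8 ('L'=11): chars_in_quartet=1 acc=0xB bytes_emitted=6
After char 9 ('m'=38): chars_in_quartet=2 acc=0x2E6 bytes_emitted=6
After char 10 ('N'=13): chars_in_quartet=3 acc=0xB98D bytes_emitted=6
After char 11 ('1'=53): chars_in_quartet=4 acc=0x2E6375 -> emit 2E 63 75, reset; bytes_emitted=9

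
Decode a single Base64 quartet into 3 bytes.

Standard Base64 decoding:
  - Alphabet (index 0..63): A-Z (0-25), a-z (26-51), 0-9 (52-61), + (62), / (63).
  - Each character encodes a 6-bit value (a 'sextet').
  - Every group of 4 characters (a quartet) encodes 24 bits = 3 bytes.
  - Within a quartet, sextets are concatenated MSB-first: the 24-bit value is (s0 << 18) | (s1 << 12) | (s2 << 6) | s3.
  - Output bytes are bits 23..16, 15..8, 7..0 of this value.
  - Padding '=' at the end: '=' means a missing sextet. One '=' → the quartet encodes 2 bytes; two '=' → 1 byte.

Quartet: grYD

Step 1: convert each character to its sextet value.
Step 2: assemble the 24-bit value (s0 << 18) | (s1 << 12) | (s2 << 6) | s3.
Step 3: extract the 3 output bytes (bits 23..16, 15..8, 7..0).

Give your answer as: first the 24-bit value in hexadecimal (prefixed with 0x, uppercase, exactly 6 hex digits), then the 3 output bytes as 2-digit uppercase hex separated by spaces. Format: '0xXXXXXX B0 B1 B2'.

Answer: 0x82B603 82 B6 03

Derivation:
Sextets: g=32, r=43, Y=24, D=3
24-bit: (32<<18) | (43<<12) | (24<<6) | 3
      = 0x800000 | 0x02B000 | 0x000600 | 0x000003
      = 0x82B603
Bytes: (v>>16)&0xFF=82, (v>>8)&0xFF=B6, v&0xFF=03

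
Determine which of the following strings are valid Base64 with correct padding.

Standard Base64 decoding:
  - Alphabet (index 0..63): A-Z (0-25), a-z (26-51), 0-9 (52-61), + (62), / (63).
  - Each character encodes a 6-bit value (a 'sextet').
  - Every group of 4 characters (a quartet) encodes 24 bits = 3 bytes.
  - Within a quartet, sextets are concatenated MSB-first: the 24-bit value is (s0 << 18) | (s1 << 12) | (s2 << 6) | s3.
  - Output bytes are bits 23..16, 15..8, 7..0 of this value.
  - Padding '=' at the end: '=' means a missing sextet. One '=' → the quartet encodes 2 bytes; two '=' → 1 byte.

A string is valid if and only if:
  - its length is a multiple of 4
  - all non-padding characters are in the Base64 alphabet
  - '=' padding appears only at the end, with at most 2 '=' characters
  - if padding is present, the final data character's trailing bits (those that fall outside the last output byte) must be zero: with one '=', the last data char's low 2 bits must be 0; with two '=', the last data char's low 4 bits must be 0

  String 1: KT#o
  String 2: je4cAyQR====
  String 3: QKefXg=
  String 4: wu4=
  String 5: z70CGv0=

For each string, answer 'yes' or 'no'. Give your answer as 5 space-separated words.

String 1: 'KT#o' → invalid (bad char(s): ['#'])
String 2: 'je4cAyQR====' → invalid (4 pad chars (max 2))
String 3: 'QKefXg=' → invalid (len=7 not mult of 4)
String 4: 'wu4=' → valid
String 5: 'z70CGv0=' → valid

Answer: no no no yes yes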